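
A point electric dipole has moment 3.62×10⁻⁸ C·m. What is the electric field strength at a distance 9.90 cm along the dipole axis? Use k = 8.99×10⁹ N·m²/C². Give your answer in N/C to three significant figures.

On the dipole axis E = 2kp/r³.
E = 2·(8.99×10⁹)(3.62×10⁻⁸) / (0.0990)³ = 6.708×10⁵ N/C.

E ≈ 6.71×10⁵ N/C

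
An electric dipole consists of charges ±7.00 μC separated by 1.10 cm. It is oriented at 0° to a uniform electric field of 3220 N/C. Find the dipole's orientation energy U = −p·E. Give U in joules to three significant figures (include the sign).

Dipole moment p = qd = (7.00×10⁻⁶ C)(0.0110 m) = 7.70×10⁻⁸ C·m.
U = −p·E = −pE cosθ.
U = −(7.70×10⁻⁸)(3220)·cos0° = -2.479×10⁻⁴ J.

U ≈ -2.48×10⁻⁴ J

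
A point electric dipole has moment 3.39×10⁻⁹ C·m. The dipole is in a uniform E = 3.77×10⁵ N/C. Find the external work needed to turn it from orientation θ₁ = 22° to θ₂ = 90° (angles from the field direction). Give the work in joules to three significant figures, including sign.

W_ext = ΔU = U(θ₂) − U(θ₁) = −pE cosθ₂ − (−pE cosθ₁) = pE(cosθ₁ − cosθ₂).
W = (3.39×10⁻⁹)(3.77×10⁵)·(cos22° − cos90°) = (0.001278)·(+0.9272) = 0.001185 J.

W ≈ 0.00118 J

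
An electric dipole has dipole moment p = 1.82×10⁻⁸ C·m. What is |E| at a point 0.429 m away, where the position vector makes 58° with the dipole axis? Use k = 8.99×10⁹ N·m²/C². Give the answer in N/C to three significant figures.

At angle θ the dipole field magnitude is E = (kp/r³)·√(1 + 3cos²θ).
kp/r³ = (8.99×10⁹)(1.82×10⁻⁸) / (0.429)³ = 2072 N/C.
√(1 + 3cos²58°) = √(1 + 3·0.2808) = √1.8424 ≈ 1.3574.
E ≈ 2072 × 1.357 = 2813 N/C.

E ≈ 2810 N/C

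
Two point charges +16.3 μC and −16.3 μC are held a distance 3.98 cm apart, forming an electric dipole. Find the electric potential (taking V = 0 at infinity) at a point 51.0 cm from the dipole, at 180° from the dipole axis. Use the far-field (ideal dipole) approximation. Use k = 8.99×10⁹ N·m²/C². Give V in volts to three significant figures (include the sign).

V ≈ -2.24×10⁴ V

Dipole moment p = qd = (1.63×10⁻⁵ C)(0.0398 m) = 6.487×10⁻⁷ C·m.
The dipole potential is V = kp cosθ / r².
V = (8.99×10⁹)(6.487×10⁻⁷)·cos180° / (0.510)² = -2.242×10⁴ V.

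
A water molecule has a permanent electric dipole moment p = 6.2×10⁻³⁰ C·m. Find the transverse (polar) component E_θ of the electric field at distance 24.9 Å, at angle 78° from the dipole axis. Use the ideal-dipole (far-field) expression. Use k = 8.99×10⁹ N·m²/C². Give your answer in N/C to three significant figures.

For a dipole, E_θ = (kp sinθ)/r³.
kp/r³ = (8.99×10⁹)(6.20×10⁻³⁰)/(2.49×10⁻⁹)³ = 3.610×10⁶ N/C.
E_θ = 3.610×10⁶·sin78° = 3.531×10⁶ N/C.

E_θ ≈ 3.53×10⁶ N/C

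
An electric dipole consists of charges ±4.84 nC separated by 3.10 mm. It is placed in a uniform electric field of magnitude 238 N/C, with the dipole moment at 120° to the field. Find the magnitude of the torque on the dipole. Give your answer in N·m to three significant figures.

τ ≈ 3.09×10⁻⁹ N·m

Dipole moment p = qd = (4.84×10⁻⁹ C)(0.00310 m) = 1.50×10⁻¹¹ C·m.
Torque on an electric dipole: τ = pE sinθ.
τ = (1.50×10⁻¹¹)(238)·sin120° = 3.092×10⁻⁹ N·m.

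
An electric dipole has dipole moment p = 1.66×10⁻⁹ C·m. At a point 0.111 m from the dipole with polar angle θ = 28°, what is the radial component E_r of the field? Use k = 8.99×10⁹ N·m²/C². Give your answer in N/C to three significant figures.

For a dipole, E_r = (2kp cosθ)/r³.
kp/r³ = (8.99×10⁹)(1.66×10⁻⁹)/(0.111)³ = 1.091×10⁴ N/C.
E_r = 2·1.091×10⁴·cos28° = 1.927×10⁴ N/C.

E_r ≈ 1.93×10⁴ N/C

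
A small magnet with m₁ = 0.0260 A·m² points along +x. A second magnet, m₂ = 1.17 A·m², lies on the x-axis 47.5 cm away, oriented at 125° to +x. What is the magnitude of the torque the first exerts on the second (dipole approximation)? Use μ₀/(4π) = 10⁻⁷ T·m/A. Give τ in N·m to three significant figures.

τ ≈ 4.65×10⁻⁸ N·m

Dipole B is on the axis of dipole A, so B₁ there is axial: B₁ = (μ₀/4π)·2m₁/r³ along +x.
B₁ = 2(10⁻⁷)(0.0260)/(0.475)³ = 4.852×10⁻⁸ T.
τ = m₂ B₁ sinθ.
τ = (1.17)(4.852×10⁻⁸)·sin125° = 4.650×10⁻⁸ N·m.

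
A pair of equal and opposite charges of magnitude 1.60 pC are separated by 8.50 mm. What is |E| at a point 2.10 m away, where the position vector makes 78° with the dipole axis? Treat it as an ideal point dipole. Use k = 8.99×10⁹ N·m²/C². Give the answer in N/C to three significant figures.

E ≈ 1.40×10⁻⁵ N/C

Dipole moment p = qd = (1.60×10⁻¹² C)(0.00850 m) = 1.36×10⁻¹⁴ C·m.
At angle θ the dipole field magnitude is E = (kp/r³)·√(1 + 3cos²θ).
kp/r³ = (8.99×10⁹)(1.36×10⁻¹⁴) / (2.10)³ = 1.320×10⁻⁵ N/C.
√(1 + 3cos²78°) = √(1 + 3·0.0432) = √1.1297 ≈ 1.0629.
E ≈ 1.320×10⁻⁵ × 1.063 = 1.403×10⁻⁵ N/C.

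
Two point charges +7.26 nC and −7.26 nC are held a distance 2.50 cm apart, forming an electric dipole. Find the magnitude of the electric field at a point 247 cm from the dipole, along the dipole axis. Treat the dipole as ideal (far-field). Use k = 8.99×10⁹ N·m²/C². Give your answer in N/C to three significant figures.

Dipole moment p = qd = (7.26×10⁻⁹ C)(0.0250 m) = 1.815×10⁻¹⁰ C·m.
On the dipole axis E = 2kp/r³.
E = 2·(8.99×10⁹)(1.815×10⁻¹⁰) / (2.47)³ = 0.2166 N/C.

E ≈ 0.217 N/C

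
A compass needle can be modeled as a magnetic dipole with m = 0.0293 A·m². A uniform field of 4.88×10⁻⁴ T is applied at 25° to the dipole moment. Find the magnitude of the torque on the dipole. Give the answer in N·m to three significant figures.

Torque on a magnetic dipole: τ = mB sinθ.
τ = (0.0293)(4.88×10⁻⁴)·sin25° = 6.043×10⁻⁶ N·m.

τ ≈ 6.04×10⁻⁶ N·m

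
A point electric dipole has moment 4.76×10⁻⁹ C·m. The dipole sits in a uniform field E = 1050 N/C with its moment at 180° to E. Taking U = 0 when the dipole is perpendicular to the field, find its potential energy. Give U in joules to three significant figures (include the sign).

U = −p·E = −pE cosθ.
U = −(4.76×10⁻⁹)(1050)·cos180° = 4.998×10⁻⁶ J.

U ≈ 5.00×10⁻⁶ J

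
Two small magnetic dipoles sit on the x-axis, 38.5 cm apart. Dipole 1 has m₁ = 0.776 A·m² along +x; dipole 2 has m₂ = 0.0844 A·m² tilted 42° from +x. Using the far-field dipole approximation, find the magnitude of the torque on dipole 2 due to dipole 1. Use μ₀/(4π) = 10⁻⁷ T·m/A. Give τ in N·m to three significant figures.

τ ≈ 1.54×10⁻⁷ N·m

Dipole B is on the axis of dipole A, so B₁ there is axial: B₁ = (μ₀/4π)·2m₁/r³ along +x.
B₁ = 2(10⁻⁷)(0.776)/(0.385)³ = 2.720×10⁻⁶ T.
τ = m₂ B₁ sinθ.
τ = (0.0844)(2.720×10⁻⁶)·sin42° = 1.536×10⁻⁷ N·m.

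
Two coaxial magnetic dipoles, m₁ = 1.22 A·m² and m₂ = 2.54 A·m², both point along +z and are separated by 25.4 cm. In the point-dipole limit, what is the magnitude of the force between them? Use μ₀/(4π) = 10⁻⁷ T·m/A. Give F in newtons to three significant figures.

On-axis B of dipole 1: B = (μ₀/4π)·2m₁/r³. Force on dipole 2: F = m₂·dB/dr.
dB/dr = −(μ₀/4π)·6m₁/r⁴, so |F| = (μ₀/4π)·6m₁m₂/r⁴.
F = 6(10⁻⁷)(1.22)(2.54)/(0.254)⁴ = 4.467×10⁻⁴ N.

F ≈ 4.47×10⁻⁴ N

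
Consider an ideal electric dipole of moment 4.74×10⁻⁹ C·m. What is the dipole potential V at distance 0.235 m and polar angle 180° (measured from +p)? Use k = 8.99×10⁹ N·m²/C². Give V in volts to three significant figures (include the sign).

V ≈ -772 V

The dipole potential is V = kp cosθ / r².
V = (8.99×10⁹)(4.74×10⁻⁹)·cos180° / (0.235)² = -771.6 V.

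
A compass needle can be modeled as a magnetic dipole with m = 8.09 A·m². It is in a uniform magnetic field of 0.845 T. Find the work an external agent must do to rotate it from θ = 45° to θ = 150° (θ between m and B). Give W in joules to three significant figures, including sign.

W_ext = ΔU = −mB cosθ₂ + mB cosθ₁ = mB(cosθ₁ − cosθ₂).
W = (8.09)(0.845)·(cos45° − cos150°) = (6.836)·(+1.5731) = 10.75 J.

W ≈ 10.8 J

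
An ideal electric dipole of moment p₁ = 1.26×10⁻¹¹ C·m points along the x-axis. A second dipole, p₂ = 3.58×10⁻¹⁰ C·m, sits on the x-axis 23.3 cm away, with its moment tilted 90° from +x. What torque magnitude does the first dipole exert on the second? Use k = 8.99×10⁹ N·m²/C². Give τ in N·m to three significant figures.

The second dipole sits on the axis of the first, so the field there is axial: E₁ = 2kp₁/r³ along +x.
E₁ = 2(8.99×10⁹)(1.26×10⁻¹¹)/(0.233)³ = 17.91 N/C.
Torque on the second dipole: τ = p₂ E₁ sinθ.
τ = (3.58×10⁻¹⁰)(17.91)·sin90° = 6.412×10⁻⁹ N·m.

τ ≈ 6.41×10⁻⁹ N·m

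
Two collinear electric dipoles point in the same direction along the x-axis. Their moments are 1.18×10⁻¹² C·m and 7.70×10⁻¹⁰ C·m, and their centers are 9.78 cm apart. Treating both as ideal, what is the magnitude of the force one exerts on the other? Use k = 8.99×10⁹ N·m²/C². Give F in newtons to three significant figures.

On-axis field of dipole 1 at distance r: E = 2kp₁/r³. Force on dipole 2 is F = p₂·dE/dr (gradient along axis).
dE/dr = −6kp₁/r⁴, so |F| = 6kp₁p₂/r⁴ (attractive for aligned moments).
F = 6(8.99×10⁹)(1.18×10⁻¹²)(7.70×10⁻¹⁰)/(0.0978)⁴ = 5.357×10⁻⁷ N.

F ≈ 5.36×10⁻⁷ N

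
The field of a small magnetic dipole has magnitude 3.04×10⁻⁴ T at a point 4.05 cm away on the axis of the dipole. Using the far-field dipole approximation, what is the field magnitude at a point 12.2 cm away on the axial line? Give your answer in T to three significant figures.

Dipole fields scale as 1/r³ in the far field; the geometry is the same at both points.
B₂ = B₁ · (r₁/r₂)³ = 3.04×10⁻⁴ · (4.05/12.2)³.
(r₁/r₂)³ = (0.332)³ = 0.03658.
B₂ ≈ 1.112×10⁻⁵ T.

B ≈ 1.11×10⁻⁵ T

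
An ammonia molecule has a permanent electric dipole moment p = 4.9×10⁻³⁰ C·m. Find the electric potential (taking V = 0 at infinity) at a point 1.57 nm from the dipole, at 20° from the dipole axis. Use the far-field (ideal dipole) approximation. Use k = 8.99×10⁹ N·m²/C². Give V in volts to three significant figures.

The dipole potential is V = kp cosθ / r².
V = (8.99×10⁹)(4.90×10⁻³⁰)·cos20° / (1.57×10⁻⁹)² = 0.01679 V.

V ≈ 0.0168 V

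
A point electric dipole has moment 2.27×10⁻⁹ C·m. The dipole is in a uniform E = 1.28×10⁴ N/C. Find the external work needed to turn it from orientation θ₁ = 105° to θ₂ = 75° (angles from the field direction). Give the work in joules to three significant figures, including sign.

W_ext = ΔU = U(θ₂) − U(θ₁) = −pE cosθ₂ − (−pE cosθ₁) = pE(cosθ₁ − cosθ₂).
W = (2.27×10⁻⁹)(1.28×10⁴)·(cos105° − cos75°) = (2.906×10⁻⁵)·(-0.5176) = -1.504×10⁻⁵ J.

W ≈ -1.50×10⁻⁵ J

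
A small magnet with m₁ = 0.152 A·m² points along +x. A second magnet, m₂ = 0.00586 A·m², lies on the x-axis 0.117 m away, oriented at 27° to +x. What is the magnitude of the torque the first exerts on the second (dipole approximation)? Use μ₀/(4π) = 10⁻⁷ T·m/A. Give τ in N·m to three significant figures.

τ ≈ 5.05×10⁻⁸ N·m

Dipole B is on the axis of dipole A, so B₁ there is axial: B₁ = (μ₀/4π)·2m₁/r³ along +x.
B₁ = 2(10⁻⁷)(0.152)/(0.117)³ = 1.898×10⁻⁵ T.
τ = m₂ B₁ sinθ.
τ = (0.00586)(1.898×10⁻⁵)·sin27° = 5.050×10⁻⁸ N·m.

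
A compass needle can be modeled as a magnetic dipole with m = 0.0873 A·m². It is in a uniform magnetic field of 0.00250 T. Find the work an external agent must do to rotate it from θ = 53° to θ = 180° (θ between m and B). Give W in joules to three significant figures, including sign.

W ≈ 3.50×10⁻⁴ J

W_ext = ΔU = −mB cosθ₂ + mB cosθ₁ = mB(cosθ₁ − cosθ₂).
W = (0.0873)(0.00250)·(cos53° − cos180°) = (2.182×10⁻⁴)·(+1.6018) = 3.496×10⁻⁴ J.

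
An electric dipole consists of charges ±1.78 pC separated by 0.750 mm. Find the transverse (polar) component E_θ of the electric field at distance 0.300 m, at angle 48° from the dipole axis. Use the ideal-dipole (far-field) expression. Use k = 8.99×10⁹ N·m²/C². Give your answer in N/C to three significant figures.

E_θ ≈ 3.30×10⁻⁴ N/C

Dipole moment p = qd = (1.78×10⁻¹² C)(7.50×10⁻⁴ m) = 1.335×10⁻¹⁵ C·m.
For a dipole, E_θ = (kp sinθ)/r³.
kp/r³ = (8.99×10⁹)(1.335×10⁻¹⁵)/(0.300)³ = 4.445×10⁻⁴ N/C.
E_θ = 4.445×10⁻⁴·sin48° = 3.303×10⁻⁴ N/C.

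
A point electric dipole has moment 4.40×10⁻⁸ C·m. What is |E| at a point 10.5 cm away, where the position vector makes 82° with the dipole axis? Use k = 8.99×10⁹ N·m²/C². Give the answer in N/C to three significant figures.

At angle θ the dipole field magnitude is E = (kp/r³)·√(1 + 3cos²θ).
kp/r³ = (8.99×10⁹)(4.40×10⁻⁸) / (0.105)³ = 3.417×10⁵ N/C.
√(1 + 3cos²82°) = √(1 + 3·0.0194) = √1.0581 ≈ 1.0286.
E ≈ 3.417×10⁵ × 1.029 = 3.515×10⁵ N/C.

E ≈ 3.51×10⁵ N/C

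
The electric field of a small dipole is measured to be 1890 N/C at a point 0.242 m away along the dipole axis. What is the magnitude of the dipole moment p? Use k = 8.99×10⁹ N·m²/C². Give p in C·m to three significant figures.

p ≈ 1.49×10⁻⁹ C·m

On axis E = 2kp/r³, so p = Er³/(2k).
p = (1890)·(0.242)³ / (2·8.99×10⁹) = 1.490×10⁻⁹ C·m.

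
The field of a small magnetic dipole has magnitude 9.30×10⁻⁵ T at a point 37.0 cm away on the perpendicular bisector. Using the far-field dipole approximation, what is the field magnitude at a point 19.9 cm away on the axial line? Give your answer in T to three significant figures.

B ≈ 0.00120 T

Dipole fields scale as 1/r³ in the far field.
The axial field is twice the equatorial field at the same r, so the geometry factor is 2/1.
B₂ = B₁ · (2/1) · (r₁/r₂)³ = 9.30×10⁻⁵ · 2 · (37.0/19.9)³.
(r₁/r₂)³ = (1.859)³ = 6.428.
B₂ ≈ 0.001196 T.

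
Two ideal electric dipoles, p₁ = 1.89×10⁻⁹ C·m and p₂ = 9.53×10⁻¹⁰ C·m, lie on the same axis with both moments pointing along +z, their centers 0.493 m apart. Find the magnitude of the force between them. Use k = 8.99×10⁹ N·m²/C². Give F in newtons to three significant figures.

On-axis field of dipole 1 at distance r: E = 2kp₁/r³. Force on dipole 2 is F = p₂·dE/dr (gradient along axis).
dE/dr = −6kp₁/r⁴, so |F| = 6kp₁p₂/r⁴ (attractive for aligned moments).
F = 6(8.99×10⁹)(1.89×10⁻⁹)(9.53×10⁻¹⁰)/(0.493)⁴ = 1.645×10⁻⁶ N.

F ≈ 1.64×10⁻⁶ N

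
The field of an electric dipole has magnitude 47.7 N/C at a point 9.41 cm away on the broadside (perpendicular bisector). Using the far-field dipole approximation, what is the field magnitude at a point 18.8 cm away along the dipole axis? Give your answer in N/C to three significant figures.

Dipole fields scale as 1/r³ in the far field.
The axial field is twice the equatorial field at the same r, so the geometry factor is 2/1.
E₂ = E₁ · (2/1) · (r₁/r₂)³ = 47.7 · 2 · (9.41/18.8)³.
(r₁/r₂)³ = (0.5005)³ = 0.1254.
E₂ ≈ 11.96 N/C.

E ≈ 12.0 N/C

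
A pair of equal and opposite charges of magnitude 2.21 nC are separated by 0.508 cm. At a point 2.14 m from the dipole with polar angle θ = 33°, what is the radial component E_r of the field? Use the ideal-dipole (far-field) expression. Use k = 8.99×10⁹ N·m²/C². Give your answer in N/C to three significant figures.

E_r ≈ 0.0173 N/C

Dipole moment p = qd = (2.21×10⁻⁹ C)(0.00508 m) = 1.123×10⁻¹¹ C·m.
For a dipole, E_r = (2kp cosθ)/r³.
kp/r³ = (8.99×10⁹)(1.123×10⁻¹¹)/(2.14)³ = 0.01030 N/C.
E_r = 2·0.01030·cos33° = 0.01728 N/C.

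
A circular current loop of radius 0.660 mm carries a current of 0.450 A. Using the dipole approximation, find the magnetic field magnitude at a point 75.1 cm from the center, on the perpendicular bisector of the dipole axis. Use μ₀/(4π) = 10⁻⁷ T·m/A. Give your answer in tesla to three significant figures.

B ≈ 1.45×10⁻¹³ T

Magnetic moment m = IA = Iπa² = (0.450)·π·(6.60×10⁻⁴)² = 6.158×10⁻⁷ A·m².
In the equatorial plane B = (μ₀/4π)·m/r³ (half the axial value).
B = (10⁻⁷)·(6.158×10⁻⁷) / (0.751)³ = 1.454×10⁻¹³ T.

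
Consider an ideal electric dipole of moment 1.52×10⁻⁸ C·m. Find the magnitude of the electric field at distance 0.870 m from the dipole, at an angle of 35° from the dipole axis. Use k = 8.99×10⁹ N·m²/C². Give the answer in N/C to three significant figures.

At angle θ the dipole field magnitude is E = (kp/r³)·√(1 + 3cos²θ).
kp/r³ = (8.99×10⁹)(1.52×10⁻⁸) / (0.870)³ = 207.5 N/C.
√(1 + 3cos²35°) = √(1 + 3·0.6710) = √3.0130 ≈ 1.7358.
E ≈ 207.5 × 1.736 = 360.2 N/C.

E ≈ 360 N/C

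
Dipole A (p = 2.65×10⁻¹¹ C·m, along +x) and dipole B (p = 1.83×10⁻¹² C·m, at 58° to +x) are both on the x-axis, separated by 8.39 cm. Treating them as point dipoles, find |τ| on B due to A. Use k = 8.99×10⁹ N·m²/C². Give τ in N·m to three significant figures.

The second dipole sits on the axis of the first, so the field there is axial: E₁ = 2kp₁/r³ along +x.
E₁ = 2(8.99×10⁹)(2.65×10⁻¹¹)/(0.0839)³ = 806.8 N/C.
Torque on the second dipole: τ = p₂ E₁ sinθ.
τ = (1.83×10⁻¹²)(806.8)·sin58° = 1.252×10⁻⁹ N·m.

τ ≈ 1.25×10⁻⁹ N·m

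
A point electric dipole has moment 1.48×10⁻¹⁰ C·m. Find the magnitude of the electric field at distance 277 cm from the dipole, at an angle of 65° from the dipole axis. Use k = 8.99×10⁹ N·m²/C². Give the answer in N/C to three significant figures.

At angle θ the dipole field magnitude is E = (kp/r³)·√(1 + 3cos²θ).
kp/r³ = (8.99×10⁹)(1.48×10⁻¹⁰) / (2.77)³ = 0.06260 N/C.
√(1 + 3cos²65°) = √(1 + 3·0.1786) = √1.5358 ≈ 1.2393.
E ≈ 0.06260 × 1.239 = 0.07758 N/C.

E ≈ 0.0776 N/C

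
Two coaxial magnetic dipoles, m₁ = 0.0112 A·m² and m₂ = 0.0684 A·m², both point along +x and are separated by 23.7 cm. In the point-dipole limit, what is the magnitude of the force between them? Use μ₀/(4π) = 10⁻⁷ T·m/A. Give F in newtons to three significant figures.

F ≈ 1.46×10⁻⁷ N

On-axis B of dipole 1: B = (μ₀/4π)·2m₁/r³. Force on dipole 2: F = m₂·dB/dr.
dB/dr = −(μ₀/4π)·6m₁/r⁴, so |F| = (μ₀/4π)·6m₁m₂/r⁴.
F = 6(10⁻⁷)(0.0112)(0.0684)/(0.237)⁴ = 1.457×10⁻⁷ N.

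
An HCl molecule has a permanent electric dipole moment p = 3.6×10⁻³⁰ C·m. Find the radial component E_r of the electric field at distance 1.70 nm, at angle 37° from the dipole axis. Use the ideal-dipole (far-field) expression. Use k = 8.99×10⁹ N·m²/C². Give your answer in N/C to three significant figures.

For a dipole, E_r = (2kp cosθ)/r³.
kp/r³ = (8.99×10⁹)(3.60×10⁻³⁰)/(1.70×10⁻⁹)³ = 6.587×10⁶ N/C.
E_r = 2·6.587×10⁶·cos37° = 1.052×10⁷ N/C.

E_r ≈ 1.05×10⁷ N/C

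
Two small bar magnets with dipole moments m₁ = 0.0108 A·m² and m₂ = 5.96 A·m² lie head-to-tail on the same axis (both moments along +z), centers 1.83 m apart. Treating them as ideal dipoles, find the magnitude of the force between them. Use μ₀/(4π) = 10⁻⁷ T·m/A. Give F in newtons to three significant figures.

On-axis B of dipole 1: B = (μ₀/4π)·2m₁/r³. Force on dipole 2: F = m₂·dB/dr.
dB/dr = −(μ₀/4π)·6m₁/r⁴, so |F| = (μ₀/4π)·6m₁m₂/r⁴.
F = 6(10⁻⁷)(0.0108)(5.96)/(1.83)⁴ = 3.444×10⁻⁹ N.

F ≈ 3.44×10⁻⁹ N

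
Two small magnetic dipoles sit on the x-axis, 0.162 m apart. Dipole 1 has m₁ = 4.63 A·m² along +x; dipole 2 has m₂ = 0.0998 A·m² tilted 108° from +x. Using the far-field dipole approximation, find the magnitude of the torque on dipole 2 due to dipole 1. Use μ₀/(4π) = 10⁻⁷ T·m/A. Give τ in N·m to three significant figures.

Dipole B is on the axis of dipole A, so B₁ there is axial: B₁ = (μ₀/4π)·2m₁/r³ along +x.
B₁ = 2(10⁻⁷)(4.63)/(0.162)³ = 2.178×10⁻⁴ T.
τ = m₂ B₁ sinθ.
τ = (0.0998)(2.178×10⁻⁴)·sin108° = 2.067×10⁻⁵ N·m.

τ ≈ 2.07×10⁻⁵ N·m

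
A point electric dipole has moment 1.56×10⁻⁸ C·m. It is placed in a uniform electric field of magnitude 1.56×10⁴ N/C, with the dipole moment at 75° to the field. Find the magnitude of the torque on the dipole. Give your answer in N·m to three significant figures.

τ ≈ 2.35×10⁻⁴ N·m

Torque on an electric dipole: τ = pE sinθ.
τ = (1.56×10⁻⁸)(1.56×10⁴)·sin75° = 2.351×10⁻⁴ N·m.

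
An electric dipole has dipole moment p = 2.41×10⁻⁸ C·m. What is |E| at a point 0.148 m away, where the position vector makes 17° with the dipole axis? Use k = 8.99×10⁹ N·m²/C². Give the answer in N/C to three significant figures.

At angle θ the dipole field magnitude is E = (kp/r³)·√(1 + 3cos²θ).
kp/r³ = (8.99×10⁹)(2.41×10⁻⁸) / (0.148)³ = 6.683×10⁴ N/C.
√(1 + 3cos²17°) = √(1 + 3·0.9145) = √3.7436 ≈ 1.9348.
E ≈ 6.683×10⁴ × 1.935 = 1.293×10⁵ N/C.

E ≈ 1.29×10⁵ N/C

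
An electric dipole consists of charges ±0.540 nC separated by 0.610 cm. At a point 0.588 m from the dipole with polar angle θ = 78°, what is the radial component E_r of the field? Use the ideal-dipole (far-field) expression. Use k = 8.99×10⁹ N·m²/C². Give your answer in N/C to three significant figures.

E_r ≈ 0.0606 N/C

Dipole moment p = qd = (5.40×10⁻¹⁰ C)(0.00610 m) = 3.294×10⁻¹² C·m.
For a dipole, E_r = (2kp cosθ)/r³.
kp/r³ = (8.99×10⁹)(3.294×10⁻¹²)/(0.588)³ = 0.1457 N/C.
E_r = 2·0.1457·cos78° = 0.06057 N/C.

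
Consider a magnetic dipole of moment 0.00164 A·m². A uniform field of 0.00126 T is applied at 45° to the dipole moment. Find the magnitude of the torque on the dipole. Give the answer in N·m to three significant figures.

Torque on a magnetic dipole: τ = mB sinθ.
τ = (0.00164)(0.00126)·sin45° = 1.461×10⁻⁶ N·m.

τ ≈ 1.46×10⁻⁶ N·m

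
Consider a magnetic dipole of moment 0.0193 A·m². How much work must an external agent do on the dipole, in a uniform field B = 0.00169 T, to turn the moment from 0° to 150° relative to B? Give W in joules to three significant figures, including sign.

W_ext = ΔU = −mB cosθ₂ + mB cosθ₁ = mB(cosθ₁ − cosθ₂).
W = (0.0193)(0.00169)·(cos0° − cos150°) = (3.262×10⁻⁵)·(+1.8660) = 6.086×10⁻⁵ J.

W ≈ 6.09×10⁻⁵ J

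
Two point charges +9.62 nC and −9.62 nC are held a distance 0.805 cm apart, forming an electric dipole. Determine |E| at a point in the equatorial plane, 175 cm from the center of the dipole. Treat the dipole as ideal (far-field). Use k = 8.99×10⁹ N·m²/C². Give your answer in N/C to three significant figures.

E ≈ 0.130 N/C

Dipole moment p = qd = (9.62×10⁻⁹ C)(0.00805 m) = 7.744×10⁻¹¹ C·m.
In the equatorial plane E = kp/r³.
E = (8.99×10⁹)(7.744×10⁻¹¹) / (1.75)³ = 0.1299 N/C.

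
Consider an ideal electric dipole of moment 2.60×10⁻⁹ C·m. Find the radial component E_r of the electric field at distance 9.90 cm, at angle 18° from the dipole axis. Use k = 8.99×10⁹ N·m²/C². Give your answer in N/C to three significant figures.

E_r ≈ 4.58×10⁴ N/C

For a dipole, E_r = (2kp cosθ)/r³.
kp/r³ = (8.99×10⁹)(2.60×10⁻⁹)/(0.0990)³ = 2.409×10⁴ N/C.
E_r = 2·2.409×10⁴·cos18° = 4.582×10⁴ N/C.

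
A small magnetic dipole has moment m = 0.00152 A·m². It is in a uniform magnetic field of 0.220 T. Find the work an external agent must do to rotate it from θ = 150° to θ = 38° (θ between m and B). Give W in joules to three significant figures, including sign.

W_ext = ΔU = −mB cosθ₂ + mB cosθ₁ = mB(cosθ₁ − cosθ₂).
W = (0.00152)(0.220)·(cos150° − cos38°) = (3.344×10⁻⁴)·(-1.6540) = -5.531×10⁻⁴ J.

W ≈ -5.53×10⁻⁴ J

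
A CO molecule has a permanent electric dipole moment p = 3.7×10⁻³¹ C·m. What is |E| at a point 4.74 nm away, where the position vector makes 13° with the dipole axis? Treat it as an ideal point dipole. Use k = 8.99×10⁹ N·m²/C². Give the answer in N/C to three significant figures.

At angle θ the dipole field magnitude is E = (kp/r³)·√(1 + 3cos²θ).
kp/r³ = (8.99×10⁹)(3.70×10⁻³¹) / (4.74×10⁻⁹)³ = 3.123×10⁴ N/C.
√(1 + 3cos²13°) = √(1 + 3·0.9494) = √3.8482 ≈ 1.9617.
E ≈ 3.123×10⁴ × 1.962 = 6.127×10⁴ N/C.

E ≈ 6.13×10⁴ N/C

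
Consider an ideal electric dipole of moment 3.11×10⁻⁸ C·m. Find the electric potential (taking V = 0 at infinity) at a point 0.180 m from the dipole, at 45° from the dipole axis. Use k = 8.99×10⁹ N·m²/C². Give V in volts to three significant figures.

The dipole potential is V = kp cosθ / r².
V = (8.99×10⁹)(3.11×10⁻⁸)·cos45° / (0.180)² = 6102 V.

V ≈ 6100 V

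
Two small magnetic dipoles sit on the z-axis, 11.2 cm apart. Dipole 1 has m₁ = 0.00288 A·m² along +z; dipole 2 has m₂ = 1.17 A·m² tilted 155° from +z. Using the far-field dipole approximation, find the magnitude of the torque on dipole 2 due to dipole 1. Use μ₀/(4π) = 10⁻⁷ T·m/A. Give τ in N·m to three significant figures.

Dipole B is on the axis of dipole A, so B₁ there is axial: B₁ = (μ₀/4π)·2m₁/r³ along +z.
B₁ = 2(10⁻⁷)(0.00288)/(0.112)³ = 4.100×10⁻⁷ T.
τ = m₂ B₁ sinθ.
τ = (1.17)(4.100×10⁻⁷)·sin155° = 2.027×10⁻⁷ N·m.

τ ≈ 2.03×10⁻⁷ N·m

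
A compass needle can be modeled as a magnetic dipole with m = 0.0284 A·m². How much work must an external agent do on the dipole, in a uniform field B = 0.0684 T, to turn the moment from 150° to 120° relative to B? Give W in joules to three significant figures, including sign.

W_ext = ΔU = −mB cosθ₂ + mB cosθ₁ = mB(cosθ₁ − cosθ₂).
W = (0.0284)(0.0684)·(cos150° − cos120°) = (0.001943)·(-0.3660) = -7.110×10⁻⁴ J.

W ≈ -7.11×10⁻⁴ J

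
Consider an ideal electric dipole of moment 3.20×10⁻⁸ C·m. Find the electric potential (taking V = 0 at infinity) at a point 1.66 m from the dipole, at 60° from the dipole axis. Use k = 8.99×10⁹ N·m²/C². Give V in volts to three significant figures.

The dipole potential is V = kp cosθ / r².
V = (8.99×10⁹)(3.20×10⁻⁸)·cos60° / (1.66)² = 52.20 V.

V ≈ 52.2 V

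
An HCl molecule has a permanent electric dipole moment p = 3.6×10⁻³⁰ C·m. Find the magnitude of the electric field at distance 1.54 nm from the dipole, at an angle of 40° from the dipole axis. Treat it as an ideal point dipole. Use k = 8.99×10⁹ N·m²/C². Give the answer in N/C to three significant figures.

At angle θ the dipole field magnitude is E = (kp/r³)·√(1 + 3cos²θ).
kp/r³ = (8.99×10⁹)(3.60×10⁻³⁰) / (1.54×10⁻⁹)³ = 8.861×10⁶ N/C.
√(1 + 3cos²40°) = √(1 + 3·0.5868) = √2.7605 ≈ 1.6615.
E ≈ 8.861×10⁶ × 1.661 = 1.472×10⁷ N/C.

E ≈ 1.47×10⁷ N/C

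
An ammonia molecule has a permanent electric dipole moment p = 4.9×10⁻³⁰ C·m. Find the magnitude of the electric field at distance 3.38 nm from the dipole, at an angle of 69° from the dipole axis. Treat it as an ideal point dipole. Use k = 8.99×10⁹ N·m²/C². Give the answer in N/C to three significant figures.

E ≈ 1.34×10⁶ N/C

At angle θ the dipole field magnitude is E = (kp/r³)·√(1 + 3cos²θ).
kp/r³ = (8.99×10⁹)(4.90×10⁻³⁰) / (3.38×10⁻⁹)³ = 1.141×10⁶ N/C.
√(1 + 3cos²69°) = √(1 + 3·0.1284) = √1.3853 ≈ 1.1770.
E ≈ 1.141×10⁶ × 1.177 = 1.343×10⁶ N/C.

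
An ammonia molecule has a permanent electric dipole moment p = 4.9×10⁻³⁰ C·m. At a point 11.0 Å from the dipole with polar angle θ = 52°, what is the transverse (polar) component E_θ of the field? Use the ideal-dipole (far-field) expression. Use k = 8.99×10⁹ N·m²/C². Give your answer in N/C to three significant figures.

For a dipole, E_θ = (kp sinθ)/r³.
kp/r³ = (8.99×10⁹)(4.90×10⁻³⁰)/(1.10×10⁻⁹)³ = 3.310×10⁷ N/C.
E_θ = 3.310×10⁷·sin52° = 2.608×10⁷ N/C.

E_θ ≈ 2.61×10⁷ N/C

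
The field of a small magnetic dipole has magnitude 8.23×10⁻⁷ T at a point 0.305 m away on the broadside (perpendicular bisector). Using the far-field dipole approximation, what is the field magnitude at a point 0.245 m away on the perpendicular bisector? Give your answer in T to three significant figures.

Dipole fields scale as 1/r³ in the far field; the geometry is the same at both points.
B₂ = B₁ · (r₁/r₂)³ = 8.23×10⁻⁷ · (0.305/0.245)³.
(r₁/r₂)³ = (1.245)³ = 1.929.
B₂ ≈ 1.588×10⁻⁶ T.

B ≈ 1.59×10⁻⁶ T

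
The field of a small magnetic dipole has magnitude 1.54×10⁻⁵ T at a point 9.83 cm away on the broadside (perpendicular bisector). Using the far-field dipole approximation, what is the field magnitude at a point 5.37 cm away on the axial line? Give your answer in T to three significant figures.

Dipole fields scale as 1/r³ in the far field.
The axial field is twice the equatorial field at the same r, so the geometry factor is 2/1.
B₂ = B₁ · (2/1) · (r₁/r₂)³ = 1.54×10⁻⁵ · 2 · (9.83/5.37)³.
(r₁/r₂)³ = (1.831)³ = 6.134.
B₂ ≈ 1.889×10⁻⁴ T.

B ≈ 1.89×10⁻⁴ T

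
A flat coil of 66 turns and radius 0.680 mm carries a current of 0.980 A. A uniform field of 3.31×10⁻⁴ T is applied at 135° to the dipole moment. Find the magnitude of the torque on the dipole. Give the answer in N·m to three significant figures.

τ ≈ 2.20×10⁻⁸ N·m

m = NIA = NIπa² = 66·(0.980)·π·(6.80×10⁻⁴)² = 9.396×10⁻⁵ A·m².
Torque on a magnetic dipole: τ = mB sinθ.
τ = (9.396×10⁻⁵)(3.31×10⁻⁴)·sin135° = 2.199×10⁻⁸ N·m.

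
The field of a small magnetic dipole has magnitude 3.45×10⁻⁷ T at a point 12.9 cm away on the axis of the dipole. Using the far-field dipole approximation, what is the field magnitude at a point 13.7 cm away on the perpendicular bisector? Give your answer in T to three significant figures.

Dipole fields scale as 1/r³ in the far field.
The axial field is twice the equatorial field at the same r, so the geometry factor is 1/2.
B₂ = B₁ · (1/2) · (r₁/r₂)³ = 3.45×10⁻⁷ · 0.5 · (12.9/13.7)³.
(r₁/r₂)³ = (0.9416)³ = 0.8348.
B₂ ≈ 1.440×10⁻⁷ T.

B ≈ 1.44×10⁻⁷ T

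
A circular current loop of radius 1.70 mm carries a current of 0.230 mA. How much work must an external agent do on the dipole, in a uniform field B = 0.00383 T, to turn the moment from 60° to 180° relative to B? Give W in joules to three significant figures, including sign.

W ≈ 1.20×10⁻¹¹ J

Magnetic moment m = IA = Iπa² = (2.30×10⁻⁴)·π·(0.00170)² = 2.088×10⁻⁹ A·m².
W_ext = ΔU = −mB cosθ₂ + mB cosθ₁ = mB(cosθ₁ − cosθ₂).
W = (2.088×10⁻⁹)(0.00383)·(cos60° − cos180°) = (7.997×10⁻¹²)·(+1.5000) = 1.200×10⁻¹¹ J.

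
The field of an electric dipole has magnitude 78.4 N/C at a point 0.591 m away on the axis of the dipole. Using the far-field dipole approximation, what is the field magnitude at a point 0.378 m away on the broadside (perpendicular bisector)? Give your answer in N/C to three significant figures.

E ≈ 150 N/C

Dipole fields scale as 1/r³ in the far field.
The axial field is twice the equatorial field at the same r, so the geometry factor is 1/2.
E₂ = E₁ · (1/2) · (r₁/r₂)³ = 78.4 · 0.5 · (0.591/0.378)³.
(r₁/r₂)³ = (1.563)³ = 3.822.
E₂ ≈ 149.8 N/C.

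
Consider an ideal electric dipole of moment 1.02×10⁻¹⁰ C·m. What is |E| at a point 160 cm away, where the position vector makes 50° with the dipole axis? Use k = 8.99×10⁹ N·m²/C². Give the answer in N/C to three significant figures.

E ≈ 0.335 N/C

At angle θ the dipole field magnitude is E = (kp/r³)·√(1 + 3cos²θ).
kp/r³ = (8.99×10⁹)(1.02×10⁻¹⁰) / (1.60)³ = 0.2239 N/C.
√(1 + 3cos²50°) = √(1 + 3·0.4132) = √2.2395 ≈ 1.4965.
E ≈ 0.2239 × 1.497 = 0.3350 N/C.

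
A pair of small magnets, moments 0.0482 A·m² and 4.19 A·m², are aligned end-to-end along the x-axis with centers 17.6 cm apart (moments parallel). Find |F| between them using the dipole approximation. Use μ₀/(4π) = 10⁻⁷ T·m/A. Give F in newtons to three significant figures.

On-axis B of dipole 1: B = (μ₀/4π)·2m₁/r³. Force on dipole 2: F = m₂·dB/dr.
dB/dr = −(μ₀/4π)·6m₁/r⁴, so |F| = (μ₀/4π)·6m₁m₂/r⁴.
F = 6(10⁻⁷)(0.0482)(4.19)/(0.176)⁴ = 1.263×10⁻⁴ N.

F ≈ 1.26×10⁻⁴ N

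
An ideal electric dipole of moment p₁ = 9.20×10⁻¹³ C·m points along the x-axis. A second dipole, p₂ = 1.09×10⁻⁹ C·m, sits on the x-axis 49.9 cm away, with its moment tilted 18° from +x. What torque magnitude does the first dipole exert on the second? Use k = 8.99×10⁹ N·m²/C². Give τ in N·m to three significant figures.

The second dipole sits on the axis of the first, so the field there is axial: E₁ = 2kp₁/r³ along +x.
E₁ = 2(8.99×10⁹)(9.20×10⁻¹³)/(0.499)³ = 0.1331 N/C.
Torque on the second dipole: τ = p₂ E₁ sinθ.
τ = (1.09×10⁻⁹)(0.1331)·sin18° = 4.484×10⁻¹¹ N·m.

τ ≈ 4.48×10⁻¹¹ N·m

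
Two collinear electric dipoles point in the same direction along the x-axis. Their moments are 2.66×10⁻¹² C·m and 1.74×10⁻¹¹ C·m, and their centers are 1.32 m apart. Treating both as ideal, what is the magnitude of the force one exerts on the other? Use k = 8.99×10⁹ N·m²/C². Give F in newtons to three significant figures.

On-axis field of dipole 1 at distance r: E = 2kp₁/r³. Force on dipole 2 is F = p₂·dE/dr (gradient along axis).
dE/dr = −6kp₁/r⁴, so |F| = 6kp₁p₂/r⁴ (attractive for aligned moments).
F = 6(8.99×10⁹)(2.66×10⁻¹²)(1.74×10⁻¹¹)/(1.32)⁴ = 8.223×10⁻¹³ N.

F ≈ 8.22×10⁻¹³ N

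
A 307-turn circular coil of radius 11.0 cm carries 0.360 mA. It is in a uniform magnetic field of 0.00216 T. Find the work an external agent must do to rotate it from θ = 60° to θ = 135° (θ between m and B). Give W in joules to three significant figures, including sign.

m = NIA = NIπa² = 307·(3.60×10⁻⁴)·π·(0.110)² = 0.004201 A·m².
W_ext = ΔU = −mB cosθ₂ + mB cosθ₁ = mB(cosθ₁ − cosθ₂).
W = (0.004201)(0.00216)·(cos60° − cos135°) = (9.074×10⁻⁶)·(+1.2071) = 1.095×10⁻⁵ J.

W ≈ 1.10×10⁻⁵ J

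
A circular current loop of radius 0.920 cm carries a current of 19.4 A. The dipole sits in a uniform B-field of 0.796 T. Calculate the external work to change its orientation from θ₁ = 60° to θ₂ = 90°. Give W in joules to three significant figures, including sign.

W ≈ 0.00205 J

Magnetic moment m = IA = Iπa² = (19.4)·π·(0.00920)² = 0.005159 A·m².
W_ext = ΔU = −mB cosθ₂ + mB cosθ₁ = mB(cosθ₁ − cosθ₂).
W = (0.005159)(0.796)·(cos60° − cos90°) = (0.004107)·(+0.5000) = 0.002053 J.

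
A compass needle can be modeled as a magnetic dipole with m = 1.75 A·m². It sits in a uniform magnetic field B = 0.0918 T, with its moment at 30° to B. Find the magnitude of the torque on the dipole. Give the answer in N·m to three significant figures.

Torque on a magnetic dipole: τ = mB sinθ.
τ = (1.75)(0.0918)·sin30° = 0.08032 N·m.

τ ≈ 0.0803 N·m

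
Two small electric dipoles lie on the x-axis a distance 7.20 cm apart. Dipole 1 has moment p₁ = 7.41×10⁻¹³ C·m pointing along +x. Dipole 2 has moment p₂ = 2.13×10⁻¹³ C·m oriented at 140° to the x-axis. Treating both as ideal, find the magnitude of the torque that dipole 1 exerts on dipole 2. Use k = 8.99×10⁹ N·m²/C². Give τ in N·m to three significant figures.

τ ≈ 4.89×10⁻¹² N·m

The second dipole sits on the axis of the first, so the field there is axial: E₁ = 2kp₁/r³ along +x.
E₁ = 2(8.99×10⁹)(7.41×10⁻¹³)/(0.0720)³ = 35.70 N/C.
Torque on the second dipole: τ = p₂ E₁ sinθ.
τ = (2.13×10⁻¹³)(35.70)·sin140° = 4.887×10⁻¹² N·m.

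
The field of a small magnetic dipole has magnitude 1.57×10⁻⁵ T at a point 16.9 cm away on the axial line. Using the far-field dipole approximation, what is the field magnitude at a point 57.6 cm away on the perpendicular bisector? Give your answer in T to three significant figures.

B ≈ 1.98×10⁻⁷ T

Dipole fields scale as 1/r³ in the far field.
The axial field is twice the equatorial field at the same r, so the geometry factor is 1/2.
B₂ = B₁ · (1/2) · (r₁/r₂)³ = 1.57×10⁻⁵ · 0.5 · (16.9/57.6)³.
(r₁/r₂)³ = (0.2934)³ = 0.02526.
B₂ ≈ 1.983×10⁻⁷ T.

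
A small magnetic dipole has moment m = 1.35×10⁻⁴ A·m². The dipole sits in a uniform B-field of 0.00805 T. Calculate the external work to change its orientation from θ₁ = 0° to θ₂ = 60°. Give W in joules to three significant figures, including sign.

W_ext = ΔU = −mB cosθ₂ + mB cosθ₁ = mB(cosθ₁ − cosθ₂).
W = (1.35×10⁻⁴)(0.00805)·(cos0° − cos60°) = (1.087×10⁻⁶)·(+0.5000) = 5.434×10⁻⁷ J.

W ≈ 5.43×10⁻⁷ J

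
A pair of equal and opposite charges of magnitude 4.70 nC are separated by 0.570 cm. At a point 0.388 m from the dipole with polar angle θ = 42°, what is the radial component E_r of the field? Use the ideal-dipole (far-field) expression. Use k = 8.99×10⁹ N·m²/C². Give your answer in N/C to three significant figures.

E_r ≈ 6.13 N/C

Dipole moment p = qd = (4.70×10⁻⁹ C)(0.00570 m) = 2.679×10⁻¹¹ C·m.
For a dipole, E_r = (2kp cosθ)/r³.
kp/r³ = (8.99×10⁹)(2.679×10⁻¹¹)/(0.388)³ = 4.123 N/C.
E_r = 2·4.123·cos42° = 6.128 N/C.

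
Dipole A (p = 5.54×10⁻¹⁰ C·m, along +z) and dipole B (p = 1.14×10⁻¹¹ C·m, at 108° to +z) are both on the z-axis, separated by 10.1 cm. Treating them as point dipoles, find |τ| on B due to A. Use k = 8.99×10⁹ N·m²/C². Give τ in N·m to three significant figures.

τ ≈ 1.05×10⁻⁷ N·m

The second dipole sits on the axis of the first, so the field there is axial: E₁ = 2kp₁/r³ along +z.
E₁ = 2(8.99×10⁹)(5.54×10⁻¹⁰)/(0.101)³ = 9668 N/C.
Torque on the second dipole: τ = p₂ E₁ sinθ.
τ = (1.14×10⁻¹¹)(9668)·sin108° = 1.048×10⁻⁷ N·m.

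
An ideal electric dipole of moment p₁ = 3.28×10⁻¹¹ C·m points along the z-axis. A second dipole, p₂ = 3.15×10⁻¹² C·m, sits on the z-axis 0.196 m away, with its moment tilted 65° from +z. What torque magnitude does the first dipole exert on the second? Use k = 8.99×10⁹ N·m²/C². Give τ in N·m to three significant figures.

τ ≈ 2.24×10⁻¹⁰ N·m

The second dipole sits on the axis of the first, so the field there is axial: E₁ = 2kp₁/r³ along +z.
E₁ = 2(8.99×10⁹)(3.28×10⁻¹¹)/(0.196)³ = 78.32 N/C.
Torque on the second dipole: τ = p₂ E₁ sinθ.
τ = (3.15×10⁻¹²)(78.32)·sin65° = 2.236×10⁻¹⁰ N·m.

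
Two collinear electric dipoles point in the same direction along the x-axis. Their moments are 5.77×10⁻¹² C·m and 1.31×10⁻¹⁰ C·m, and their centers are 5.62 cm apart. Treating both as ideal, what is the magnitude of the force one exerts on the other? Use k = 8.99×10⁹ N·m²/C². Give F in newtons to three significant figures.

On-axis field of dipole 1 at distance r: E = 2kp₁/r³. Force on dipole 2 is F = p₂·dE/dr (gradient along axis).
dE/dr = −6kp₁/r⁴, so |F| = 6kp₁p₂/r⁴ (attractive for aligned moments).
F = 6(8.99×10⁹)(5.77×10⁻¹²)(1.31×10⁻¹⁰)/(0.0562)⁴ = 4.087×10⁻⁶ N.

F ≈ 4.09×10⁻⁶ N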